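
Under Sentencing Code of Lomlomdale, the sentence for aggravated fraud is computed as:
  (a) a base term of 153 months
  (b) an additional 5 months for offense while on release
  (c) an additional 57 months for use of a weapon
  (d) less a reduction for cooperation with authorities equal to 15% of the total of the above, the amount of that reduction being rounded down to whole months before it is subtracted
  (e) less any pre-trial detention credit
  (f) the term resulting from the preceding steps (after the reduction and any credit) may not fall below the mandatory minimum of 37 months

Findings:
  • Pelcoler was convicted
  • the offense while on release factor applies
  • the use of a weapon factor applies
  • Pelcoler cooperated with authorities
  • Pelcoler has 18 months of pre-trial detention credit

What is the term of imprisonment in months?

Offense while on release enhancement: +5 months
Use of a weapon enhancement: +57 months
Adjusted term: 153 months + 5 months + 57 months = 215 months
Cooperation with authorities reduction: 15% of 215 months = 32 months (rounded down)
After reduction: 215 − 32 = 183 months
Less pre-trial detention credit: 183 months − 18 months = 165 months
Minimum 37 months: 165 months meets the minimum, no increase.

165 months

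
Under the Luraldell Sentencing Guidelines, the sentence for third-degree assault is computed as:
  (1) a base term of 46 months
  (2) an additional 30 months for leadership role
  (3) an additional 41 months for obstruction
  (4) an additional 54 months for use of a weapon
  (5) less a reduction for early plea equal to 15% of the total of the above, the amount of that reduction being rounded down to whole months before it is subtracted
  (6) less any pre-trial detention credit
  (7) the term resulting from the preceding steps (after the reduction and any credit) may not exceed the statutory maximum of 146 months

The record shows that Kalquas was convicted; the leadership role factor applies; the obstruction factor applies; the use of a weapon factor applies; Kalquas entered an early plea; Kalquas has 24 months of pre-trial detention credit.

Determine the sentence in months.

Leadership role enhancement: +30 months
Obstruction enhancement: +41 months
Use of a weapon enhancement: +54 months
Adjusted term: 46 months + 30 months + 41 months + 54 months = 171 months
Early plea reduction: 15% of 171 months = 25 months (rounded down)
After reduction: 171 − 25 = 146 months
Less pre-trial detention credit: 146 months − 24 months = 122 months
Cap at 146 months: 122 months is within the cap, no reduction.

122 months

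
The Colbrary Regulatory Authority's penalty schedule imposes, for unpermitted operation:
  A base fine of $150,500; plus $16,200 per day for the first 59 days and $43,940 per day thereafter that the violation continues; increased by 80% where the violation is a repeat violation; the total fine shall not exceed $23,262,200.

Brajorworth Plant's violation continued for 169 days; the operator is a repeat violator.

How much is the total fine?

$10,691,460

First 59 days: 59 × $16,200 = $955,800
Remaining days: (169 − 59) × $43,940 = $4,833,400
Per-day component: $955,800 + $4,833,400 = $5,789,200
Base plus per-day: $150,500 + $5,789,200 = $5,939,700
Enhancement: 80% of $5,939,700 = $4,751,760
Enhanced fine: $5,939,700 + $4,751,760 = $10,691,460
Cap at $23,262,200: $10,691,460 is within the cap, no reduction.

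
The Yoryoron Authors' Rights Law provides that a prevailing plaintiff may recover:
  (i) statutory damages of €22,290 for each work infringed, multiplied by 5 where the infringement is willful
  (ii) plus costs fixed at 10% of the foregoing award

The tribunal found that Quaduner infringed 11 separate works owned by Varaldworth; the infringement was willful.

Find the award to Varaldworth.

Statutory damages: 11 × €22,290 = €245,190
Multiplied by 5: 5 × €245,190 = €1,225,950
Costs: 10% of €1,225,950 = €122,595
Award plus costs: €1,225,950 + €122,595 = €1,348,545

Award: €1,348,545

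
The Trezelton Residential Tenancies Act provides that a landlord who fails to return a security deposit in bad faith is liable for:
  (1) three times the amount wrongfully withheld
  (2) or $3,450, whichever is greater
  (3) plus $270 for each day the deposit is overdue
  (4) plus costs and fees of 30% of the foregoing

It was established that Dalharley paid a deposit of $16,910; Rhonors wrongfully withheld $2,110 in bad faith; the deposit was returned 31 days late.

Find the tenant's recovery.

$19,110

Trebled: 3 × $2,110 = $6,330
Minimum $3,450: $6,330 meets the minimum, no increase.
Late-return penalty: 31 × $270 = $8,370
Damages plus late penalty: $6,330 + $8,370 = $14,700
Costs and fees: 30% of $14,700 = $4,410
Total recovery: $14,700 + $4,410 = $19,110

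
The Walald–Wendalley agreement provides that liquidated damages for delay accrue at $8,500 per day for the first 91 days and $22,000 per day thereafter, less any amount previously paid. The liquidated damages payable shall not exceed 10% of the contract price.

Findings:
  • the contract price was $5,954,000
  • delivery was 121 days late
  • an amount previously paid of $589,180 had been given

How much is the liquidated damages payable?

First 91 days: 91 × $8,500 = $773,500
Remaining days: (121 − 91) × $22,000 = $660,000
Accrued per-day damages: $773,500 + $660,000 = $1,433,500
Less amount previously paid: $1,433,500 − $589,180 = $844,320
Cap: 10% of $5,954,000 = $595,400
Cap at $595,400: $844,320 exceeds the cap → $595,400

$595,400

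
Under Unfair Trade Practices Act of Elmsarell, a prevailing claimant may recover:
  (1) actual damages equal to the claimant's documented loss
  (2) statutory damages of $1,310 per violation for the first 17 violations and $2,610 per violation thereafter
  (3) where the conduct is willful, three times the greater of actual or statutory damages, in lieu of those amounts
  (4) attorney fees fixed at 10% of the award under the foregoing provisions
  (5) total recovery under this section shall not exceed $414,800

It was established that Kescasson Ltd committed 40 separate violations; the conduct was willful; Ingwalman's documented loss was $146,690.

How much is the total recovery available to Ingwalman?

First 17 violations: 17 × $1,310 = $22,270
Remaining violations: (40 − 17) × $2,610 = $60,030
Statutory damages: $22,270 + $60,030 = $82,300
Greater of actual damages ($146,690) or statutory damages ($82,300): $146,690
Trebled: 3 × $146,690 = $440,070
Attorney fees: 10% of $440,070 = $44,007
Total before cap: $440,070 + $44,007 = $484,077
Cap at $414,800: $484,077 exceeds the cap → $414,800

Total recovery: $414,800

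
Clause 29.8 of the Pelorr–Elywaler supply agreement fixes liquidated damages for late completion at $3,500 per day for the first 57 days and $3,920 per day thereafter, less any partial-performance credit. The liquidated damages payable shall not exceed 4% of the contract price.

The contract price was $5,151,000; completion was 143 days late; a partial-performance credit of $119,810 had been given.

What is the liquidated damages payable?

First 57 days: 57 × $3,500 = $199,500
Remaining days: (143 − 57) × $3,920 = $337,120
Accrued per-day damages: $199,500 + $337,120 = $536,620
Less partial-performance credit: $536,620 − $119,810 = $416,810
Cap: 4% of $5,151,000 = $206,040
Cap at $206,040: $416,810 exceeds the cap → $206,040

Liquidated damages: $206,040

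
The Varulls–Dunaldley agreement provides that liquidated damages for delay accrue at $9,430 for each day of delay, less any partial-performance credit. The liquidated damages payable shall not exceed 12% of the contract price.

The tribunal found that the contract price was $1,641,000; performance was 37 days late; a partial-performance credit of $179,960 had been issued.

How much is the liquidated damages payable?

Per-day damages: 37 × $9,430 = $348,910
Less partial-performance credit: $348,910 − $179,960 = $168,950
Cap: 12% of $1,641,000 = $196,920
Cap at $196,920: $168,950 is within the cap, no reduction.

Liquidated damages: $168,950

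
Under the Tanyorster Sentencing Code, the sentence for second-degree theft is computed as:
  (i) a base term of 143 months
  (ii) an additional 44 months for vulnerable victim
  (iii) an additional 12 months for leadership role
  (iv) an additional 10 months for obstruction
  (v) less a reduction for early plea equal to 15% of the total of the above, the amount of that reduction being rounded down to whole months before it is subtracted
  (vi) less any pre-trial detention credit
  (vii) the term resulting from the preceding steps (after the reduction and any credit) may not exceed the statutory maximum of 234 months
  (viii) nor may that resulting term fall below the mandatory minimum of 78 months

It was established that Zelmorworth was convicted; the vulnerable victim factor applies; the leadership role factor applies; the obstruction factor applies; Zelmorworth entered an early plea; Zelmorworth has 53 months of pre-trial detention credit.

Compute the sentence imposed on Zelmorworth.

125 months

Vulnerable victim enhancement: +44 months
Leadership role enhancement: +12 months
Obstruction enhancement: +10 months
Adjusted term: 143 months + 44 months + 12 months + 10 months = 209 months
Early plea reduction: 15% of 209 months = 31 months (rounded down)
After reduction: 209 − 31 = 178 months
Less pre-trial detention credit: 178 months − 53 months = 125 months
Cap at 234 months: 125 months is within the cap, no reduction.
Minimum 78 months: 125 months meets the minimum, no increase.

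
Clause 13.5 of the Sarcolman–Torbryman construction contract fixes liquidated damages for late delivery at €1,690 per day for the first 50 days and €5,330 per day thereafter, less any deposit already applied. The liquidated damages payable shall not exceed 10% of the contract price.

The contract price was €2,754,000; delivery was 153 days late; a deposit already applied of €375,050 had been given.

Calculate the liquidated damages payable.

€258,440

First 50 days: 50 × €1,690 = €84,500
Remaining days: (153 − 50) × €5,330 = €548,990
Accrued per-day damages: €84,500 + €548,990 = €633,490
Less deposit already applied: €633,490 − €375,050 = €258,440
Cap: 10% of €2,754,000 = €275,400
Cap at €275,400: €258,440 is within the cap, no reduction.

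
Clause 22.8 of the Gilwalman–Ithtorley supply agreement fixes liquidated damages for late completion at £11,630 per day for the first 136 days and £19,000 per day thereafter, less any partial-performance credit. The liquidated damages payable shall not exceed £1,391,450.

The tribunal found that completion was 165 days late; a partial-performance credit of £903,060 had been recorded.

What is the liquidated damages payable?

Liquidated damages: £1,229,620

First 136 days: 136 × £11,630 = £1,581,680
Remaining days: (165 − 136) × £19,000 = £551,000
Accrued per-day damages: £1,581,680 + £551,000 = £2,132,680
Less partial-performance credit: £2,132,680 − £903,060 = £1,229,620
Cap at £1,391,450: £1,229,620 is within the cap, no reduction.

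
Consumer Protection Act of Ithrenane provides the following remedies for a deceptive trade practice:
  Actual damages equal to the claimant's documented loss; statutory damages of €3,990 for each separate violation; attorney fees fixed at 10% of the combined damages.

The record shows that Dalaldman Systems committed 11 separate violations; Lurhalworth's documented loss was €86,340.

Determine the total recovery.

Statutory damages: 11 × €3,990 = €43,890
Combined damages: €86,340 + €43,890 = €130,230
Attorney fees: 10% of €130,230 = €13,023
Total recovery: €130,230 + €13,023 = €143,253

Total recovery: €143,253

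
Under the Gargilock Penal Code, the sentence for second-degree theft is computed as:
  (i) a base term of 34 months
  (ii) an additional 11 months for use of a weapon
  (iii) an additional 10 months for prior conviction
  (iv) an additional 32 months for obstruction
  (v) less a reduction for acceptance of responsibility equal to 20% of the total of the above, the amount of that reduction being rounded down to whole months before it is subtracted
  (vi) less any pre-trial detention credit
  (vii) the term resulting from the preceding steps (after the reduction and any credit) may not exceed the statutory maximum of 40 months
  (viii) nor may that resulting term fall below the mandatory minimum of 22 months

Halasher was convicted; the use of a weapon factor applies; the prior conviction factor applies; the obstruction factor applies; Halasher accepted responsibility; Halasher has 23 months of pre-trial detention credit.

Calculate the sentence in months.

Use of a weapon enhancement: +11 months
Prior conviction enhancement: +10 months
Obstruction enhancement: +32 months
Adjusted term: 34 months + 11 months + 10 months + 32 months = 87 months
Acceptance of responsibility reduction: 20% of 87 months = 17 months (rounded down)
After reduction: 87 − 17 = 70 months
Less pre-trial detention credit: 70 months − 23 months = 47 months
Cap at 40 months: 47 months exceeds the cap → 40 months
Minimum 22 months: 40 months meets the minimum, no increase.

Sentence: 40 months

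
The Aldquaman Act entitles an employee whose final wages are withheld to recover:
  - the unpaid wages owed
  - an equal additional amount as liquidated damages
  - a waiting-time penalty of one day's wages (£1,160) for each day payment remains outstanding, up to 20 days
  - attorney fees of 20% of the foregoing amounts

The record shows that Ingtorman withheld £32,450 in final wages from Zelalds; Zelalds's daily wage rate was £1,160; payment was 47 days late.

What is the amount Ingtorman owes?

£105,720

Liquidated damages (equal amount): £32,450
Penalty days: min(47, 20) = 20
Waiting-time penalty: 20 × £1,160 = £23,200
Subtotal: £32,450 + £32,450 + £23,200 = £88,100
Attorney fees: 20% of £88,100 = £17,620
Total award: £88,100 + £17,620 = £105,720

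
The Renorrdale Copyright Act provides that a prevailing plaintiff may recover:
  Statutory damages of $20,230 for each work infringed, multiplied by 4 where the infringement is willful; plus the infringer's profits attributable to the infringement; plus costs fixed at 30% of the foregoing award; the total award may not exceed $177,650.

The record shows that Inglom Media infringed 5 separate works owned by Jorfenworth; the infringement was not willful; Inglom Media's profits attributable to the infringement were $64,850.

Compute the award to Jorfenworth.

Statutory damages: 5 × $20,230 = $101,150
Infringement not willful: no ×4 enhancement.
Combined award: $101,150 + $64,850 = $166,000
Costs: 30% of $166,000 = $49,800
Award plus costs: $166,000 + $49,800 = $215,800
Cap at $177,650: $215,800 exceeds the cap → $177,650

$177,650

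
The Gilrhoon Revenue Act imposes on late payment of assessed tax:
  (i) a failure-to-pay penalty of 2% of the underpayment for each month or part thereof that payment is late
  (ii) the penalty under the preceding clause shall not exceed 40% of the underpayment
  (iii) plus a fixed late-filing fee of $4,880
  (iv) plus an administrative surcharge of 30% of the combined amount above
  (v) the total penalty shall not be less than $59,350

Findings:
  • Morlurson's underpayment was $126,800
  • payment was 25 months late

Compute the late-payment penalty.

Accrued rate: 2% × 25 = 50%, capped at 40% → 40%
Failure-to-pay penalty: 40% of $126,800 = $50,720
Penalty before surcharge: $50,720 + $4,880 = $55,600
Administrative surcharge: 30% of $55,600 = $16,680
Total penalty: $55,600 + $16,680 = $72,280
Minimum $59,350: $72,280 meets the minimum, no increase.

$72,280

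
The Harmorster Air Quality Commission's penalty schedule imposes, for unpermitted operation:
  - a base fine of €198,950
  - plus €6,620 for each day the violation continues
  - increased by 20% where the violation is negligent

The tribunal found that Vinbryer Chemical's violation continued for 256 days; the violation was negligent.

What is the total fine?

Per-day component: 256 × €6,620 = €1,694,720
Base plus per-day: €198,950 + €1,694,720 = €1,893,670
Enhancement: 20% of €1,893,670 = €378,734
Enhanced fine: €1,893,670 + €378,734 = €2,272,404

€2,272,404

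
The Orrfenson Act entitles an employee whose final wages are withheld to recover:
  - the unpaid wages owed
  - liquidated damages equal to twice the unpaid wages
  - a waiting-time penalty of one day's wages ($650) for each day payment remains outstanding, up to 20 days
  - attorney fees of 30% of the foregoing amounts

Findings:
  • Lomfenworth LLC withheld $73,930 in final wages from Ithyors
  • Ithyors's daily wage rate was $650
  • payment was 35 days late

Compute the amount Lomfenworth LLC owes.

Doubled: 2 × $73,930 = $147,860
Penalty days: min(35, 20) = 20
Waiting-time penalty: 20 × $650 = $13,000
Subtotal: $73,930 + $147,860 + $13,000 = $234,790
Attorney fees: 30% of $234,790 = $70,437
Total award: $234,790 + $70,437 = $305,227

Total award: $305,227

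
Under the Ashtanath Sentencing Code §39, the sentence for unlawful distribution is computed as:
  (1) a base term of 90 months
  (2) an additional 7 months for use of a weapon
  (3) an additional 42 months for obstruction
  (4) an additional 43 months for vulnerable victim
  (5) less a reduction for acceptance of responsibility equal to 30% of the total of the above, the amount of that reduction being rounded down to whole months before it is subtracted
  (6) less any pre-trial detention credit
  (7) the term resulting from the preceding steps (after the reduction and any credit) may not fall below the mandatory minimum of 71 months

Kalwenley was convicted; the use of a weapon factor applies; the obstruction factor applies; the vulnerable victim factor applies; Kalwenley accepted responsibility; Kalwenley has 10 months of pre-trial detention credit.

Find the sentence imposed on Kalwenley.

118 months

Use of a weapon enhancement: +7 months
Obstruction enhancement: +42 months
Vulnerable victim enhancement: +43 months
Adjusted term: 90 months + 7 months + 42 months + 43 months = 182 months
Acceptance of responsibility reduction: 30% of 182 months = 54 months (rounded down)
After reduction: 182 − 54 = 128 months
Less pre-trial detention credit: 128 months − 10 months = 118 months
Minimum 71 months: 118 months meets the minimum, no increase.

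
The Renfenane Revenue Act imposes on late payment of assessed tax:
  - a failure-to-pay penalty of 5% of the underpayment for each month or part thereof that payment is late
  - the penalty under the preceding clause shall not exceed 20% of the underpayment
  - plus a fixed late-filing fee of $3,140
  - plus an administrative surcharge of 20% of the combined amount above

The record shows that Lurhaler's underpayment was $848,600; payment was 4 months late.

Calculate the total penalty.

$207,432

Accrued rate: 5% × 4 = 20%, capped at 20% → 20%
Failure-to-pay penalty: 20% of $848,600 = $169,720
Penalty before surcharge: $169,720 + $3,140 = $172,860
Administrative surcharge: 20% of $172,860 = $34,572
Total penalty: $172,860 + $34,572 = $207,432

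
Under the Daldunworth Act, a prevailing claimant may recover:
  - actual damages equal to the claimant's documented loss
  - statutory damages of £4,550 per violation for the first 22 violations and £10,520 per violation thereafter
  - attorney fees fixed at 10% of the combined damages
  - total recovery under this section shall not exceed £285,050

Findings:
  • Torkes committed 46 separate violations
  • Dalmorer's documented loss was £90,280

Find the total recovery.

£285,050

First 22 violations: 22 × £4,550 = £100,100
Remaining violations: (46 − 22) × £10,520 = £252,480
Statutory damages: £100,100 + £252,480 = £352,580
Combined damages: £90,280 + £352,580 = £442,860
Attorney fees: 10% of £442,860 = £44,286
Total before cap: £442,860 + £44,286 = £487,146
Cap at £285,050: £487,146 exceeds the cap → £285,050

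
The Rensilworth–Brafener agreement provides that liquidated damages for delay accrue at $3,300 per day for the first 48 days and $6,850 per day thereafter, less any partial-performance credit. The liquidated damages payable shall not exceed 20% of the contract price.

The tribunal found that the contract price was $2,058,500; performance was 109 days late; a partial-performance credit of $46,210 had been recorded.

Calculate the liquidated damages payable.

First 48 days: 48 × $3,300 = $158,400
Remaining days: (109 − 48) × $6,850 = $417,850
Accrued per-day damages: $158,400 + $417,850 = $576,250
Less partial-performance credit: $576,250 − $46,210 = $530,040
Cap: 20% of $2,058,500 = $411,700
Cap at $411,700: $530,040 exceeds the cap → $411,700

$411,700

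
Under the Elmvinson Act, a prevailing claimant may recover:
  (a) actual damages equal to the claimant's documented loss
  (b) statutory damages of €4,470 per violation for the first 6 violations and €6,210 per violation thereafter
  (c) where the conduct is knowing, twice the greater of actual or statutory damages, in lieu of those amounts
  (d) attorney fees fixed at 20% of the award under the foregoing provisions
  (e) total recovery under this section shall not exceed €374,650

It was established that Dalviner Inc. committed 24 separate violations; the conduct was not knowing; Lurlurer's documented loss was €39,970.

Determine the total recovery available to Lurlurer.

First 6 violations: 6 × €4,470 = €26,820
Remaining violations: (24 − 6) × €6,210 = €111,780
Statutory damages: €26,820 + €111,780 = €138,600
Conduct not knowing: the in-lieu enhancement does not apply.
Actual plus statutory damages: €39,970 + €138,600 = €178,570
Attorney fees: 20% of €178,570 = €35,714
Total before cap: €178,570 + €35,714 = €214,284
Cap at €374,650: €214,284 is within the cap, no reduction.

€214,284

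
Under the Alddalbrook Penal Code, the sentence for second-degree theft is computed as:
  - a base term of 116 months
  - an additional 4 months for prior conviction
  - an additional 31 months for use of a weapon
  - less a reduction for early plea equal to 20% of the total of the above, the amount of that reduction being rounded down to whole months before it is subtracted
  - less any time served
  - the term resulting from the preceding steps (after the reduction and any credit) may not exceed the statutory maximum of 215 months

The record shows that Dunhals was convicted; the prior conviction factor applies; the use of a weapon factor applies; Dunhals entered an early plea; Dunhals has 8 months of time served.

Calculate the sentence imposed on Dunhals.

113 months

Prior conviction enhancement: +4 months
Use of a weapon enhancement: +31 months
Adjusted term: 116 months + 4 months + 31 months = 151 months
Early plea reduction: 20% of 151 months = 30 months (rounded down)
After reduction: 151 − 30 = 121 months
Less time served: 121 months − 8 months = 113 months
Cap at 215 months: 113 months is within the cap, no reduction.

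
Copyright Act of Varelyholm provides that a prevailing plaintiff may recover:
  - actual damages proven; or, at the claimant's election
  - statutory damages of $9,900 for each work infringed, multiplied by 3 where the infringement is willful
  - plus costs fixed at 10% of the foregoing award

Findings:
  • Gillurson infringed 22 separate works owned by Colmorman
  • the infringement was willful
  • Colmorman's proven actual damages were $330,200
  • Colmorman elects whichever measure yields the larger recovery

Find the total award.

Statutory damages: 22 × $9,900 = $217,800
Trebled: 3 × $217,800 = $653,400
Greater of actual damages ($330,200) or enhanced statutory damages ($653,400): $653,400
Costs: 10% of $653,400 = $65,340
Award plus costs: $653,400 + $65,340 = $718,740

$718,740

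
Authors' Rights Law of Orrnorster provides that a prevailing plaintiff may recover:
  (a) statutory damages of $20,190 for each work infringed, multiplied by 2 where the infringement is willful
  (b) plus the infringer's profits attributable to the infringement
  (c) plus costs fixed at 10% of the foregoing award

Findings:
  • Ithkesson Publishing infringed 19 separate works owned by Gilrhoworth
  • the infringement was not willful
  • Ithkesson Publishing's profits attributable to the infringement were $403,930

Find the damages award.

$866,294

Statutory damages: 19 × $20,190 = $383,610
Infringement not willful: no ×2 enhancement.
Combined award: $383,610 + $403,930 = $787,540
Costs: 10% of $787,540 = $78,754
Award plus costs: $787,540 + $78,754 = $866,294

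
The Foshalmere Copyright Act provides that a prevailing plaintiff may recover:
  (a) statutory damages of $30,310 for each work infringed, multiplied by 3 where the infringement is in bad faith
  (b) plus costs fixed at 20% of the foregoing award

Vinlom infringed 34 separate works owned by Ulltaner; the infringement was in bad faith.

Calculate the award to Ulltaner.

Statutory damages: 34 × $30,310 = $1,030,540
Trebled: 3 × $1,030,540 = $3,091,620
Costs: 20% of $3,091,620 = $618,324
Award plus costs: $3,091,620 + $618,324 = $3,709,944

$3,709,944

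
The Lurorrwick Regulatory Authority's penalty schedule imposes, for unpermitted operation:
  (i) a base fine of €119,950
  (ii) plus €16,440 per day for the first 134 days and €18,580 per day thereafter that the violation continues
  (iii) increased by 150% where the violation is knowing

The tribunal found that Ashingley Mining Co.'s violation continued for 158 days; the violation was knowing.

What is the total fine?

First 134 days: 134 × €16,440 = €2,202,960
Remaining days: (158 − 134) × €18,580 = €445,920
Per-day component: €2,202,960 + €445,920 = €2,648,880
Base plus per-day: €119,950 + €2,648,880 = €2,768,830
Enhancement: 150% of €2,768,830 = €4,153,245
Enhanced fine: €2,768,830 + €4,153,245 = €6,922,075

€6,922,075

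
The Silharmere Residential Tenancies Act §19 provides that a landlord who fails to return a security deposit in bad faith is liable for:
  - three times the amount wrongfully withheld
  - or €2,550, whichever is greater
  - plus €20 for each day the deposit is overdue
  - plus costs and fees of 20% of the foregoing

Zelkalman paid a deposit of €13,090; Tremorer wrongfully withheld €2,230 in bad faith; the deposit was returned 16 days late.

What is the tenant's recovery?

€8,412

Trebled: 3 × €2,230 = €6,690
Minimum €2,550: €6,690 meets the minimum, no increase.
Late-return penalty: 16 × €20 = €320
Damages plus late penalty: €6,690 + €320 = €7,010
Costs and fees: 20% of €7,010 = €1,402
Total recovery: €7,010 + €1,402 = €8,412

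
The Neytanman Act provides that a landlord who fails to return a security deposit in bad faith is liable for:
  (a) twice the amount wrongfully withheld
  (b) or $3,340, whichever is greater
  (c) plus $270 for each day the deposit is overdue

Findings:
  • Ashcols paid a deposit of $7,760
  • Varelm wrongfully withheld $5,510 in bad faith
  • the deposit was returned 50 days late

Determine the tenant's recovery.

$24,520

Doubled: 2 × $5,510 = $11,020
Minimum $3,340: $11,020 meets the minimum, no increase.
Late-return penalty: 50 × $270 = $13,500
Damages plus late penalty: $11,020 + $13,500 = $24,520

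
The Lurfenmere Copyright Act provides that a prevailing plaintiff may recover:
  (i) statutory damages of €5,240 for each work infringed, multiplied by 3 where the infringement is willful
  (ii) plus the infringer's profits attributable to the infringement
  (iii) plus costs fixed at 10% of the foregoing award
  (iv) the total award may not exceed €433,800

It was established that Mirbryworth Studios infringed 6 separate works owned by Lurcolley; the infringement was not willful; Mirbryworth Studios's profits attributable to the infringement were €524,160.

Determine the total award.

Statutory damages: 6 × €5,240 = €31,440
Infringement not willful: no ×3 enhancement.
Combined award: €31,440 + €524,160 = €555,600
Costs: 10% of €555,600 = €55,560
Award plus costs: €555,600 + €55,560 = €611,160
Cap at €433,800: €611,160 exceeds the cap → €433,800

€433,800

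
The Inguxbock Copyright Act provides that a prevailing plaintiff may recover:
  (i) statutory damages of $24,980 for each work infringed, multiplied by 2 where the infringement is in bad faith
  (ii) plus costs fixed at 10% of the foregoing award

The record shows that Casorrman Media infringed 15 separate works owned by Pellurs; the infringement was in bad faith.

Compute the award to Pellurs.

$824,340

Statutory damages: 15 × $24,980 = $374,700
Doubled: 2 × $374,700 = $749,400
Costs: 10% of $749,400 = $74,940
Award plus costs: $749,400 + $74,940 = $824,340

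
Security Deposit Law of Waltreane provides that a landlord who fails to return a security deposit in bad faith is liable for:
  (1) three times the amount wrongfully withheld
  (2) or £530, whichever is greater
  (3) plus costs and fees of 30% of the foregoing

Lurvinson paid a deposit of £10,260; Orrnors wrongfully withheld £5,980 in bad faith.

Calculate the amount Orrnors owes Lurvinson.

Trebled: 3 × £5,980 = £17,940
Minimum £530: £17,940 meets the minimum, no increase.
Costs and fees: 30% of £17,940 = £5,382
Total recovery: £17,940 + £5,382 = £23,322

£23,322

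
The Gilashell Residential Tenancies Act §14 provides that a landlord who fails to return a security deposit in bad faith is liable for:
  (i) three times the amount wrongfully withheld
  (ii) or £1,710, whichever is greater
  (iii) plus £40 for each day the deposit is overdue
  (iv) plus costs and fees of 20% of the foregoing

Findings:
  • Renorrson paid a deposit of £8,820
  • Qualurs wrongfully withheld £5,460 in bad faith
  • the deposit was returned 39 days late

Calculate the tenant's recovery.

Trebled: 3 × £5,460 = £16,380
Minimum £1,710: £16,380 meets the minimum, no increase.
Late-return penalty: 39 × £40 = £1,560
Damages plus late penalty: £16,380 + £1,560 = £17,940
Costs and fees: 20% of £17,940 = £3,588
Total recovery: £17,940 + £3,588 = £21,528

£21,528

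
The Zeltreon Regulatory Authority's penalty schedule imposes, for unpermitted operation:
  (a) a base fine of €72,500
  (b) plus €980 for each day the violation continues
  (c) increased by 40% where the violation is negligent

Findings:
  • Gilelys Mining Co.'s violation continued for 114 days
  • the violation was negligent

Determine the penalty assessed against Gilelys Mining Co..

Per-day component: 114 × €980 = €111,720
Base plus per-day: €72,500 + €111,720 = €184,220
Enhancement: 40% of €184,220 = €73,688
Enhanced fine: €184,220 + €73,688 = €257,908

Civil penalty: €257,908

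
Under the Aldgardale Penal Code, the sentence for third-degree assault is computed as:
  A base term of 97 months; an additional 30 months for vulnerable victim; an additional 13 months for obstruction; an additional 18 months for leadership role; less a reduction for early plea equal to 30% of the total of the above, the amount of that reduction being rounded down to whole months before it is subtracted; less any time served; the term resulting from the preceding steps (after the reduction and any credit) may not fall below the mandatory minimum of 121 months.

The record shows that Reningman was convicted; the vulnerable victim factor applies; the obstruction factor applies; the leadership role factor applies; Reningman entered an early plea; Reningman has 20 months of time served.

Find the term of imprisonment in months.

Vulnerable victim enhancement: +30 months
Obstruction enhancement: +13 months
Leadership role enhancement: +18 months
Adjusted term: 97 months + 30 months + 13 months + 18 months = 158 months
Early plea reduction: 30% of 158 months = 47 months (rounded down)
After reduction: 158 − 47 = 111 months
Less time served: 111 months − 20 months = 91 months
Minimum 121 months: 91 months is below the minimum → 121 months

121 months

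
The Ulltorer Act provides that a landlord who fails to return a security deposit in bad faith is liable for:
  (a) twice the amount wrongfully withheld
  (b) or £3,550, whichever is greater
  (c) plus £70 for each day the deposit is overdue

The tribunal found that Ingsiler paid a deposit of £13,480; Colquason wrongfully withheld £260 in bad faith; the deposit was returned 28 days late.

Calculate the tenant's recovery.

Doubled: 2 × £260 = £520
Minimum £3,550: £520 is below the minimum → £3,550
Late-return penalty: 28 × £70 = £1,960
Damages plus late penalty: £3,550 + £1,960 = £5,510

£5,510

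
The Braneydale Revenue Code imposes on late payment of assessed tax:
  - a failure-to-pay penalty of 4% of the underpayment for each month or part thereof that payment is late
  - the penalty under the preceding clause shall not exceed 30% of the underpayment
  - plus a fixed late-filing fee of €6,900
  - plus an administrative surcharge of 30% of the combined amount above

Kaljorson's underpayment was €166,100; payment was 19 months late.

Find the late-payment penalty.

€73,749

Accrued rate: 4% × 19 = 76%, capped at 30% → 30%
Failure-to-pay penalty: 30% of €166,100 = €49,830
Penalty before surcharge: €49,830 + €6,900 = €56,730
Administrative surcharge: 30% of €56,730 = €17,019
Total penalty: €56,730 + €17,019 = €73,749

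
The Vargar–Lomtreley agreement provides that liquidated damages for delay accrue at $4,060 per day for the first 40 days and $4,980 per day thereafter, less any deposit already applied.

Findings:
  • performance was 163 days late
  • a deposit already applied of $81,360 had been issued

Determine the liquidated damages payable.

First 40 days: 40 × $4,060 = $162,400
Remaining days: (163 − 40) × $4,980 = $612,540
Accrued per-day damages: $162,400 + $612,540 = $774,940
Less deposit already applied: $774,940 − $81,360 = $693,580

$693,580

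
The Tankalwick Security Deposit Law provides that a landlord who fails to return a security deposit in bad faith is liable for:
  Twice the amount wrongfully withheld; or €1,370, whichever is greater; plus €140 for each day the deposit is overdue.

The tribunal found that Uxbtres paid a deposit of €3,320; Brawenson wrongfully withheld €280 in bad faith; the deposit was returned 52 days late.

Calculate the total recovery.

Doubled: 2 × €280 = €560
Minimum €1,370: €560 is below the minimum → €1,370
Late-return penalty: 52 × €140 = €7,280
Damages plus late penalty: €1,370 + €7,280 = €8,650

€8,650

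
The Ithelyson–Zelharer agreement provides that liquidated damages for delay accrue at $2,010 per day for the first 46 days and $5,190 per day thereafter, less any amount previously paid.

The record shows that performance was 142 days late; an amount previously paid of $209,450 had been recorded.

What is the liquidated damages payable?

$381,250

First 46 days: 46 × $2,010 = $92,460
Remaining days: (142 − 46) × $5,190 = $498,240
Accrued per-day damages: $92,460 + $498,240 = $590,700
Less amount previously paid: $590,700 − $209,450 = $381,250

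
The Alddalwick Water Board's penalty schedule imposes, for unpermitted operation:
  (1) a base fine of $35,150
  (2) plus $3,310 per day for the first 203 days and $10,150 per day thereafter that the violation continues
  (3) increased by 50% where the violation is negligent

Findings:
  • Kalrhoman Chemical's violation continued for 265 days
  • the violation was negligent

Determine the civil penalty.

First 203 days: 203 × $3,310 = $671,930
Remaining days: (265 − 203) × $10,150 = $629,300
Per-day component: $671,930 + $629,300 = $1,301,230
Base plus per-day: $35,150 + $1,301,230 = $1,336,380
Enhancement: 50% of $1,336,380 = $668,190
Enhanced fine: $1,336,380 + $668,190 = $2,004,570

$2,004,570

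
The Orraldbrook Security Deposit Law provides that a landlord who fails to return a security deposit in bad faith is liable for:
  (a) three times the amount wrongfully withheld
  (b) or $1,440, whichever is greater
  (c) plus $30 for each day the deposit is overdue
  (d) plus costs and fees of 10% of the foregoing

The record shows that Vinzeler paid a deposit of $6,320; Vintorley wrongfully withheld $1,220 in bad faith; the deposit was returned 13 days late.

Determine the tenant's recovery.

Recovery: $4,455

Trebled: 3 × $1,220 = $3,660
Minimum $1,440: $3,660 meets the minimum, no increase.
Late-return penalty: 13 × $30 = $390
Damages plus late penalty: $3,660 + $390 = $4,050
Costs and fees: 10% of $4,050 = $405
Total recovery: $4,050 + $405 = $4,455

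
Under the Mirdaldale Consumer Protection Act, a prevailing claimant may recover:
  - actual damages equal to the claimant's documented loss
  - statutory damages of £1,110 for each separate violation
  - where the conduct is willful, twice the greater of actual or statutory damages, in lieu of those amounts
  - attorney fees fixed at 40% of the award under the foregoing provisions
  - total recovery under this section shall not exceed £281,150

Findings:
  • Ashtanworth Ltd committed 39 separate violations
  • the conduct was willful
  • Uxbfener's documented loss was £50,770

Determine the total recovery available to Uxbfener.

Statutory damages: 39 × £1,110 = £43,290
Greater of actual damages (£50,770) or statutory damages (£43,290): £50,770
Doubled: 2 × £50,770 = £101,540
Attorney fees: 40% of £101,540 = £40,616
Total before cap: £101,540 + £40,616 = £142,156
Cap at £281,150: £142,156 is within the cap, no reduction.

£142,156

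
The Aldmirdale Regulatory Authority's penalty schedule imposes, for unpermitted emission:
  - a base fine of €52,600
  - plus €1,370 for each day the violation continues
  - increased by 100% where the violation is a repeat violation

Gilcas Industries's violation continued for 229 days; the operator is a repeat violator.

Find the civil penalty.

Civil penalty: €732,660

Per-day component: 229 × €1,370 = €313,730
Base plus per-day: €52,600 + €313,730 = €366,330
Enhancement: 100% of €366,330 = €366,330
Enhanced fine: €366,330 + €366,330 = €732,660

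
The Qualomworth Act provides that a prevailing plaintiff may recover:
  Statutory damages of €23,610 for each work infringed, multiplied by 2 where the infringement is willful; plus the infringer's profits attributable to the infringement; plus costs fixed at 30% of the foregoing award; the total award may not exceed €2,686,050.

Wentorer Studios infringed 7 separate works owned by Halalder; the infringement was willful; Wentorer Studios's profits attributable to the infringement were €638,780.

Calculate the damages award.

Statutory damages: 7 × €23,610 = €165,270
Doubled: 2 × €165,270 = €330,540
Combined award: €330,540 + €638,780 = €969,320
Costs: 30% of €969,320 = €290,796
Award plus costs: €969,320 + €290,796 = €1,260,116
Cap at €2,686,050: €1,260,116 is within the cap, no reduction.

€1,260,116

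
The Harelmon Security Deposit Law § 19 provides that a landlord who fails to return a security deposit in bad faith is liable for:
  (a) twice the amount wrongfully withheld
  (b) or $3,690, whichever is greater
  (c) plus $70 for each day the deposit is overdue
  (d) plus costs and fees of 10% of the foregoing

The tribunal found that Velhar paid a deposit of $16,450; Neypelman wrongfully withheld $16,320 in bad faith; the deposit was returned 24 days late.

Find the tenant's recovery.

Recovery: $37,752

Doubled: 2 × $16,320 = $32,640
Minimum $3,690: $32,640 meets the minimum, no increase.
Late-return penalty: 24 × $70 = $1,680
Damages plus late penalty: $32,640 + $1,680 = $34,320
Costs and fees: 10% of $34,320 = $3,432
Total recovery: $34,320 + $3,432 = $37,752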